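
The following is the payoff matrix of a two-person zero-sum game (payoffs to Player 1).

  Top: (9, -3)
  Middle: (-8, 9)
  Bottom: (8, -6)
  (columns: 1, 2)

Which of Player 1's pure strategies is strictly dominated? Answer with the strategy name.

Top gives a strictly higher payoff than Bottom against every column: 9 > 8, -3 > -6.
So Bottom is strictly dominated and Player 1 never plays it.

Bottom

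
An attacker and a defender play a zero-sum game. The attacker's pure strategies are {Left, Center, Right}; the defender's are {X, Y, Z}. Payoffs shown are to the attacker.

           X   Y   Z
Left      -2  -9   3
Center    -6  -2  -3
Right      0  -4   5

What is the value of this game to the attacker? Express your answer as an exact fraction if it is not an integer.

Row minima: Left → -9, Center → -6, Right → -4; maximin = -4.
Column maxima: X → 0, Y → -2, Z → 5; minimax = -2.
-4 ≠ -2, so there is no saddle point; optimal play is mixed.
Left is strictly dominated by Right, so the attacker never plays it.
Z is strictly dominated by X (it gives the attacker strictly more in every row), so the defender never plays it.
On the remaining 2×2 (Center, Right vs X, Y):
Let the attacker play Center with probability p. Expected payoff against X: (-6)p + 0(1−p) = −6p; against Y: (-2)p + (-4)(1−p) = 2p − 4.
Setting these equal: −6p = 2p − 4 ⇒ −8p = -4 ⇒ p = 1/2, and the value is (-6)·(1/2) = -3.
For the defender: with q = P(X), equating Center's and Right's payoffs gives −4q − 2 = 4q − 4 ⇒ q = 1/4.

-3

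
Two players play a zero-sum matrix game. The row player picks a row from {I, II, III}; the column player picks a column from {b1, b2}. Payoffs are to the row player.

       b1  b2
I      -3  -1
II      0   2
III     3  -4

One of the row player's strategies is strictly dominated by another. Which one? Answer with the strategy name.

I

II gives a strictly higher payoff than I against every column: 0 > -3, 2 > -1.
So I is strictly dominated and the row player never plays it.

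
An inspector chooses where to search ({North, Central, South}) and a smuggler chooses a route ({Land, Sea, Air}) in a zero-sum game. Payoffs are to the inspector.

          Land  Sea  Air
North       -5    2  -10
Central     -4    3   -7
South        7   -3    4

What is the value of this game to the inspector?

-9/17

Row minima: North → -10, Central → -7, South → -3; maximin = -3.
Column maxima: Land → 7, Sea → 3, Air → 4; minimax = 3.
-3 ≠ 3, so there is no saddle point; optimal play is mixed.
North is strictly dominated by Central, so the inspector never plays it.
Land is strictly dominated by Air (it gives the inspector strictly more in every row), so the smuggler never plays it.
On the remaining 2×2 (Central, South vs Sea, Air):
Let the inspector play Central with probability p. Expected payoff against Sea: 3p + (-3)(1−p) = 6p − 3; against Air: (-7)p + 4(1−p) = −11p + 4.
Setting these equal: 6p − 3 = −11p + 4 ⇒ 17p = 7 ⇒ p = 7/17, and the value is (6)·(7/17) − 3 = -9/17.
For the smuggler: with q = P(Sea), equating Central's and South's payoffs gives 10q − 7 = −7q + 4 ⇒ q = 11/17.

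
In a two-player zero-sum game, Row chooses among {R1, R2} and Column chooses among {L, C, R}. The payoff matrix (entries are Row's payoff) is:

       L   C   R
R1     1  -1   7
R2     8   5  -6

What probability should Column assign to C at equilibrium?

13/19

Row minima: R1 → -1, R2 → -6; maximin = -1.
Column maxima: L → 8, C → 5, R → 7; minimax = 5.
-1 ≠ 5, so there is no saddle point; optimal play is mixed.
L is strictly dominated by C (it gives Row strictly more in every row), so Column never plays it.
On the remaining 2×2 (R1, R2 vs C, R):
Let Row play R1 with probability p. Expected payoff against C: (-1)p + 5(1−p) = −6p + 5; against R: 7p + (-6)(1−p) = 13p − 6.
Setting these equal: −6p + 5 = 13p − 6 ⇒ −19p = -11 ⇒ p = 11/19, and the value is (-6)·(11/19) + 5 = 29/19.
For Column: with q = P(C), equating R1's and R2's payoffs gives −8q + 7 = 11q − 6 ⇒ q = 13/19.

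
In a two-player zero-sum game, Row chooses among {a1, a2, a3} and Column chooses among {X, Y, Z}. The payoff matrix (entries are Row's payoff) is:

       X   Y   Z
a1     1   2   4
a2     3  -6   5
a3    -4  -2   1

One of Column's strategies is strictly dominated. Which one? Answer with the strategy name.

Z

X holds Row's payoff strictly below Z in every row: 1 < 4, 3 < 5, -4 < 1.
So Z is strictly dominated for Column.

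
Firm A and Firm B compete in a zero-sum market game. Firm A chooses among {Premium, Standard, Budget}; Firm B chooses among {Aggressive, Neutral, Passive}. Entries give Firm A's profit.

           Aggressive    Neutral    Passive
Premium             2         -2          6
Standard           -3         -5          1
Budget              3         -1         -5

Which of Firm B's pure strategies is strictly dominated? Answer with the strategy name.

Aggressive

Neutral holds Firm A's payoff strictly below Aggressive in every row: -2 < 2, -5 < -3, -1 < 3.
So Aggressive is strictly dominated for Firm B.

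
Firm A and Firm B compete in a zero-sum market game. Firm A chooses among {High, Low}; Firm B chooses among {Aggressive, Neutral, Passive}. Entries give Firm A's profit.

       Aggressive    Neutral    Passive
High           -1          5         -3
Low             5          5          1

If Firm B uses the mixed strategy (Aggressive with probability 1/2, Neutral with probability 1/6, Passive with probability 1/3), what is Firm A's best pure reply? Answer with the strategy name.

Expected payoff of High: (1/2)·(-1) + (1/6)·5 + (1/3)·(-3) = -2/3.
Expected payoff of Low: (1/2)·5 + (1/6)·5 + (1/3)·1 = 11/3.
The largest is 11/3, so Firm A's best response is Low.

Low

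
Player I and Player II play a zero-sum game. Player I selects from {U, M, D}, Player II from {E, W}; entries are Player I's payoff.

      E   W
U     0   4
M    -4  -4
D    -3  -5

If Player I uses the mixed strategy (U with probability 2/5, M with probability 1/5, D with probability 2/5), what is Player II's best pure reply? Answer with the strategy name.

E

If Player II plays E, Player I's expected payoff is (2/5)·0 + (1/5)·(-4) + (2/5)·(-3) = -2.
If Player II plays W, Player I's expected payoff is (2/5)·4 + (1/5)·(-4) + (2/5)·(-5) = -6/5.
Player II minimizes Player I's payoff; the smallest is -2, so the best response is E.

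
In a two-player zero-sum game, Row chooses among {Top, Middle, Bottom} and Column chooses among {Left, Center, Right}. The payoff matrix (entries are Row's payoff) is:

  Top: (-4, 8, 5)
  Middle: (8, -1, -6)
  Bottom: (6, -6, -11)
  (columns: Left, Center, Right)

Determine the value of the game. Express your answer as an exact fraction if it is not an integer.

16/23

Row minima: Top → -4, Middle → -6, Bottom → -11; maximin = -4.
Column maxima: Left → 8, Center → 8, Right → 5; minimax = 5.
-4 ≠ 5, so there is no saddle point; optimal play is mixed.
Bottom is strictly dominated by Middle, so Row never plays it.
Center is strictly dominated by Right (it gives Row strictly more in every row), so Column never plays it.
On the remaining 2×2 (Top, Middle vs Left, Right):
Let Row play Top with probability p. Expected payoff against Left: (-4)p + 8(1−p) = −12p + 8; against Right: 5p + (-6)(1−p) = 11p − 6.
Setting these equal: −12p + 8 = 11p − 6 ⇒ −23p = -14 ⇒ p = 14/23, and the value is (-12)·(14/23) + 8 = 16/23.
For Column: with q = P(Left), equating Top's and Middle's payoffs gives −9q + 5 = 14q − 6 ⇒ q = 11/23.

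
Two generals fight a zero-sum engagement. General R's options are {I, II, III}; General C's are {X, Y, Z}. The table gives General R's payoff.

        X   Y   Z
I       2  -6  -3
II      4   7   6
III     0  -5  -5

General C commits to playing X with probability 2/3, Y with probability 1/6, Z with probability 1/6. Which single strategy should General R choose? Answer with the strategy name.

Expected payoff of I: (2/3)·2 + (1/6)·(-6) + (1/6)·(-3) = -1/6.
Expected payoff of II: (2/3)·4 + (1/6)·7 + (1/6)·6 = 29/6.
Expected payoff of III: (2/3)·0 + (1/6)·(-5) + (1/6)·(-5) = -5/3.
The largest is 29/6, so General R's best response is II.

II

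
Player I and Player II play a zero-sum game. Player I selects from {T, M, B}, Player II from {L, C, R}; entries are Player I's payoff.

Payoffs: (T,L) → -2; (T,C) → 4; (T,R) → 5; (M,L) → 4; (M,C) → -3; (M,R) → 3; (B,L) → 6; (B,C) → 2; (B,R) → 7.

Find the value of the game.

14/5

Row minima: T → -2, M → -3, B → 2; maximin = 2.
Column maxima: L → 6, C → 4, R → 7; minimax = 4.
2 ≠ 4, so there is no saddle point; optimal play is mixed.
M is strictly dominated by B, so Player I never plays it.
With M eliminated, R is strictly dominated by L (it gives Player I strictly more in every remaining row), so Player II never plays it.
On the remaining 2×2 (T, B vs L, C):
Let Player I play T with probability p. Expected payoff against L: (-2)p + 6(1−p) = −8p + 6; against C: 4p + 2(1−p) = 2p + 2.
Setting these equal: −8p + 6 = 2p + 2 ⇒ −10p = -4 ⇒ p = 2/5, and the value is (-8)·(2/5) + 6 = 14/5.
For Player II: with q = P(L), equating T's and B's payoffs gives −6q + 4 = 4q + 2 ⇒ q = 1/5.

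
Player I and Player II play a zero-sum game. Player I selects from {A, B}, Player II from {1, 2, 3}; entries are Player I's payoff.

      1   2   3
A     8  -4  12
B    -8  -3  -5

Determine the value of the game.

-56/17

Row minima: A → -4, B → -8; maximin = -4.
Column maxima: 1 → 8, 2 → -3, 3 → 12; minimax = -3.
-4 ≠ -3, so there is no saddle point; optimal play is mixed.
3 is strictly dominated by 1 (it gives Player I strictly more in every row), so Player II never plays it.
On the remaining 2×2 (A, B vs 1, 2):
Let Player I play A with probability p. Expected payoff against 1: 8p + (-8)(1−p) = 16p − 8; against 2: (-4)p + (-3)(1−p) = −p − 3.
Setting these equal: 16p − 8 = −p − 3 ⇒ 17p = 5 ⇒ p = 5/17, and the value is (16)·(5/17) − 8 = -56/17.
For Player II: with q = P(1), equating A's and B's payoffs gives 12q − 4 = −5q − 3 ⇒ q = 1/17.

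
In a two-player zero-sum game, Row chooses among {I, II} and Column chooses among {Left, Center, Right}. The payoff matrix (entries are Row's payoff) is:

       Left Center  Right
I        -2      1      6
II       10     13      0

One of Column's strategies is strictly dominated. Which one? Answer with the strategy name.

Center

Left holds Row's payoff strictly below Center in every row: -2 < 1, 10 < 13.
So Center is strictly dominated for Column.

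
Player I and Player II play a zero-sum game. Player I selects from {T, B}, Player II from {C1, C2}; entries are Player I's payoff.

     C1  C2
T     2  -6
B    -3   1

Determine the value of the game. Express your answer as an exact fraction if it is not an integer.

-4/3

Row minima: T → -6, B → -3; maximin = -3.
Column maxima: C1 → 2, C2 → 1; minimax = 1.
-3 ≠ 1, so there is no saddle point; optimal play is mixed.
Let Player I play T with probability p. Expected payoff against C1: 2p + (-3)(1−p) = 5p − 3; against C2: (-6)p + 1(1−p) = −7p + 1.
Setting these equal: 5p − 3 = −7p + 1 ⇒ 12p = 4 ⇒ p = 1/3, and the value is (5)·(1/3) − 3 = -4/3.
For Player II: with q = P(C1), equating T's and B's payoffs gives 8q − 6 = −4q + 1 ⇒ q = 7/12.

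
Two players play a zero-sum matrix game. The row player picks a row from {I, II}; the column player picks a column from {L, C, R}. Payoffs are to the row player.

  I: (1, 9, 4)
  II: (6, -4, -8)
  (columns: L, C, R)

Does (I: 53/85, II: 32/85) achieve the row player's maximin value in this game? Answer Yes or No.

No

Against L this mix gives (53/85)·1 + (32/85)·6 = 49/17.
Against C this mix gives (53/85)·9 + (32/85)·(-4) = 349/85.
Against R this mix gives (53/85)·4 + (32/85)·(-8) = -44/85.
The column player will play R, holding the row player to -44/85. Shifting weight toward the row that does better against R would raise this floor (the equalizing mix achieves 32/17 against both R and L), so the proposed strategy is not optimal.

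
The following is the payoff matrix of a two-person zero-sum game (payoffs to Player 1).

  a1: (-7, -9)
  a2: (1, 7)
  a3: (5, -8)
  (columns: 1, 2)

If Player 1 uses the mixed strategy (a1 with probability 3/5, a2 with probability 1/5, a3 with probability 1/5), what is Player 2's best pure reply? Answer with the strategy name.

2

If Player 2 plays 1, Player 1's expected payoff is (3/5)·(-7) + (1/5)·1 + (1/5)·5 = -3.
If Player 2 plays 2, Player 1's expected payoff is (3/5)·(-9) + (1/5)·7 + (1/5)·(-8) = -28/5.
Player 2 minimizes Player 1's payoff; the smallest is -28/5, so the best response is 2.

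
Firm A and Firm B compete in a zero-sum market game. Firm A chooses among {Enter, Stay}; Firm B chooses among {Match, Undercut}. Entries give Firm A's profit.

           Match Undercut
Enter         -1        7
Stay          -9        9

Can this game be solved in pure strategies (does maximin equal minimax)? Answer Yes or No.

Row minima: Enter → -1, Stay → -9; maximin = -1.
Column maxima: Match → -1, Undercut → 9; minimax = -1.
maximin = minimax = -1, so a saddle point exists.

Yes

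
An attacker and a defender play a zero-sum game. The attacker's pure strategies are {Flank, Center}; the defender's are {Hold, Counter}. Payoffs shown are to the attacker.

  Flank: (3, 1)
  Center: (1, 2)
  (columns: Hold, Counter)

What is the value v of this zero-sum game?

5/3

Row minima: Flank → 1, Center → 1; maximin = 1.
Column maxima: Hold → 3, Counter → 2; minimax = 2.
1 ≠ 2, so there is no saddle point; optimal play is mixed.
Let the attacker play Flank with probability p. Expected payoff against Hold: 3p + 1(1−p) = 2p + 1; against Counter: 1p + 2(1−p) = −p + 2.
Setting these equal: 2p + 1 = −p + 2 ⇒ 3p = 1 ⇒ p = 1/3, and the value is (2)·(1/3) + 1 = 5/3.
For the defender: with q = P(Hold), equating Flank's and Center's payoffs gives 2q + 1 = −q + 2 ⇒ q = 1/3.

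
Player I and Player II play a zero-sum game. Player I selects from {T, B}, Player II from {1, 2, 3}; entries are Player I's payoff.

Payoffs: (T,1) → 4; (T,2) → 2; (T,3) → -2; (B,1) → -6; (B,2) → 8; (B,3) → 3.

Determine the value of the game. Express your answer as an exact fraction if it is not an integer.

Row minima: T → -2, B → -6; maximin = -2.
Column maxima: 1 → 4, 2 → 8, 3 → 3; minimax = 3.
-2 ≠ 3, so there is no saddle point; optimal play is mixed.
2 is strictly dominated by 3 (it gives Player I strictly more in every row), so Player II never plays it.
On the remaining 2×2 (T, B vs 1, 3):
Let Player I play T with probability p. Expected payoff against 1: 4p + (-6)(1−p) = 10p − 6; against 3: (-2)p + 3(1−p) = −5p + 3.
Setting these equal: 10p − 6 = −5p + 3 ⇒ 15p = 9 ⇒ p = 3/5, and the value is (10)·(3/5) − 6 = 0.
For Player II: with q = P(1), equating T's and B's payoffs gives 6q − 2 = −9q + 3 ⇒ q = 1/3.

0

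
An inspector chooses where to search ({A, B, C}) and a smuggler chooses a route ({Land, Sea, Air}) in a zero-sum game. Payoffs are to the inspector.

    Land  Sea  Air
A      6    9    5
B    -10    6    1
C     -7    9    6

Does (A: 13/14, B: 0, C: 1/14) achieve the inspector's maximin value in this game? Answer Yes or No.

Against Land this mix gives (13/14)·6 + (1/14)·(-7) = 71/14.
Against Sea this mix gives (13/14)·9 + (1/14)·9 = 9.
Against Air this mix gives (13/14)·5 + (1/14)·6 = 71/14.
All of the smuggler's active replies (Land, Air) yield 71/14, and no column does worse for the inspector. The mix makes the smuggler indifferent and guarantees 71/14, so it is optimal.

Yes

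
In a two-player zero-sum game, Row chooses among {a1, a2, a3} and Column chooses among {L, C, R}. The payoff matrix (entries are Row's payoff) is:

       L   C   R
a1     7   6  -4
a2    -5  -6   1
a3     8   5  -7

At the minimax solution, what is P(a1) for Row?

Row minima: a1 → -4, a2 → -6, a3 → -7; maximin = -4.
Column maxima: L → 8, C → 6, R → 1; minimax = 1.
-4 ≠ 1, so there is no saddle point; optimal play is mixed.
L is strictly dominated by C (it gives Row strictly more in every row), so Column never plays it.
With L eliminated, a3 is strictly dominated by a1 (a1 gives Row strictly more in every remaining column), so Row never plays it.
On the remaining 2×2 (a1, a2 vs C, R):
Let Row play a1 with probability p. Expected payoff against C: 6p + (-6)(1−p) = 12p − 6; against R: (-4)p + 1(1−p) = −5p + 1.
Setting these equal: 12p − 6 = −5p + 1 ⇒ 17p = 7 ⇒ p = 7/17, and the value is (12)·(7/17) − 6 = -18/17.
For Column: with q = P(C), equating a1's and a2's payoffs gives 10q − 4 = −7q + 1 ⇒ q = 5/17.

7/17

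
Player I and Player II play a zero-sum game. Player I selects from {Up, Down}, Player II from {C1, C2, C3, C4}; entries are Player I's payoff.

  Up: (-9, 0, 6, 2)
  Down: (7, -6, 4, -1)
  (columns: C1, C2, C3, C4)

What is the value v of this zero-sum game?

-27/11

Row minima: Up → -9, Down → -6; maximin = -6.
Column maxima: C1 → 7, C2 → 0, C3 → 6, C4 → 2; minimax = 0.
-6 ≠ 0, so there is no saddle point; optimal play is mixed.
C3 is strictly dominated by C2 (it gives Player I strictly more in every row), so Player II never plays it.
C4 is strictly dominated by C2 (it gives Player I strictly more in every row), so Player II never plays it.
On the remaining 2×2 (Up, Down vs C1, C2):
Let Player I play Up with probability p. Expected payoff against C1: (-9)p + 7(1−p) = −16p + 7; against C2: 0p + (-6)(1−p) = 6p − 6.
Setting these equal: −16p + 7 = 6p − 6 ⇒ −22p = -13 ⇒ p = 13/22, and the value is (-16)·(13/22) + 7 = -27/11.
For Player II: with q = P(C1), equating Up's and Down's payoffs gives −9q = 13q − 6 ⇒ q = 3/11.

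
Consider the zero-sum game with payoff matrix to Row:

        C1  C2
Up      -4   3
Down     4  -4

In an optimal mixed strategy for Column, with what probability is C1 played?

Row minima: Up → -4, Down → -4; maximin = -4.
Column maxima: C1 → 4, C2 → 3; minimax = 3.
-4 ≠ 3, so there is no saddle point; optimal play is mixed.
Let Row play Up with probability p. Expected payoff against C1: (-4)p + 4(1−p) = −8p + 4; against C2: 3p + (-4)(1−p) = 7p − 4.
Setting these equal: −8p + 4 = 7p − 4 ⇒ −15p = -8 ⇒ p = 8/15, and the value is (-8)·(8/15) + 4 = -4/15.
For Column: with q = P(C1), equating Up's and Down's payoffs gives −7q + 3 = 8q − 4 ⇒ q = 7/15.

7/15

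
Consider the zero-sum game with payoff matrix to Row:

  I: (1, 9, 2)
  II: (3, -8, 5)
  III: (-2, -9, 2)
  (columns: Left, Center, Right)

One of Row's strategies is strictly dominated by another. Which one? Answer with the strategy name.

II gives a strictly higher payoff than III against every column: 3 > -2, -8 > -9, 5 > 2.
So III is strictly dominated and Row never plays it.

III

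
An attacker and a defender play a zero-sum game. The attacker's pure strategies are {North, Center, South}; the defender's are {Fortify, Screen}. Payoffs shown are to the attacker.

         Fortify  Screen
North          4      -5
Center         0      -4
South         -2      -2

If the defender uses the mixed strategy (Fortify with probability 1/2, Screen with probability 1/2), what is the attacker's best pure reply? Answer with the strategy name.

Expected payoff of North: (1/2)·4 + (1/2)·(-5) = -1/2.
Expected payoff of Center: (1/2)·0 + (1/2)·(-4) = -2.
Expected payoff of South: (1/2)·(-2) + (1/2)·(-2) = -2.
The largest is -1/2, so the attacker's best response is North.

North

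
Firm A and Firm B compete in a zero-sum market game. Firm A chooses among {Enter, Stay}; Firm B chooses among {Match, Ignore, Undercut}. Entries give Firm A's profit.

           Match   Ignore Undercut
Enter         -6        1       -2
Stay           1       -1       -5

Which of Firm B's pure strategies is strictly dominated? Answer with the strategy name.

Undercut holds Firm A's payoff strictly below Ignore in every row: -2 < 1, -5 < -1.
So Ignore is strictly dominated for Firm B.

Ignore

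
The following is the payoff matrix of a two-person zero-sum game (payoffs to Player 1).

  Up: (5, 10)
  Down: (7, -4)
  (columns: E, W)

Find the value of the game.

45/8

Row minima: Up → 5, Down → -4; maximin = 5.
Column maxima: E → 7, W → 10; minimax = 7.
5 ≠ 7, so there is no saddle point; optimal play is mixed.
Let Player 1 play Up with probability p. Expected payoff against E: 5p + 7(1−p) = −2p + 7; against W: 10p + (-4)(1−p) = 14p − 4.
Setting these equal: −2p + 7 = 14p − 4 ⇒ −16p = -11 ⇒ p = 11/16, and the value is (-2)·(11/16) + 7 = 45/8.
For Player 2: with q = P(E), equating Up's and Down's payoffs gives −5q + 10 = 11q − 4 ⇒ q = 7/8.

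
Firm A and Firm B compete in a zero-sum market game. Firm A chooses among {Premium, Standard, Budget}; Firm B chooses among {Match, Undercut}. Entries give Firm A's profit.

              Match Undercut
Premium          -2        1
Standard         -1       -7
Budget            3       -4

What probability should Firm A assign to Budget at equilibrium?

Row minima: Premium → -2, Standard → -7, Budget → -4; maximin = -2.
Column maxima: Match → 3, Undercut → 1; minimax = 1.
-2 ≠ 1, so there is no saddle point; optimal play is mixed.
Standard is strictly dominated by Budget, so Firm A never plays it.
On the remaining 2×2 (Premium, Budget vs Match, Undercut):
Let Firm A play Premium with probability p. Expected payoff against Match: (-2)p + 3(1−p) = −5p + 3; against Undercut: 1p + (-4)(1−p) = 5p − 4.
Setting these equal: −5p + 3 = 5p − 4 ⇒ −10p = -7 ⇒ p = 7/10, and the value is (-5)·(7/10) + 3 = -1/2.
For Firm B: with q = P(Match), equating Premium's and Budget's payoffs gives −3q + 1 = 7q − 4 ⇒ q = 1/2.

3/10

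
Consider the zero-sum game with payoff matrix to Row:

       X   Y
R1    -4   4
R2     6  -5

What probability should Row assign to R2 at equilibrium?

8/19

Row minima: R1 → -4, R2 → -5; maximin = -4.
Column maxima: X → 6, Y → 4; minimax = 4.
-4 ≠ 4, so there is no saddle point; optimal play is mixed.
Let Row play R1 with probability p. Expected payoff against X: (-4)p + 6(1−p) = −10p + 6; against Y: 4p + (-5)(1−p) = 9p − 5.
Setting these equal: −10p + 6 = 9p − 5 ⇒ −19p = -11 ⇒ p = 11/19, and the value is (-10)·(11/19) + 6 = 4/19.
For Column: with q = P(X), equating R1's and R2's payoffs gives −8q + 4 = 11q − 5 ⇒ q = 9/19.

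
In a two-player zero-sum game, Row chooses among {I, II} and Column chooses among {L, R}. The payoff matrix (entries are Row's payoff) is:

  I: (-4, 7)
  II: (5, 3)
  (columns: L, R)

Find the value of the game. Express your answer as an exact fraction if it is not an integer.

47/13

Row minima: I → -4, II → 3; maximin = 3.
Column maxima: L → 5, R → 7; minimax = 5.
3 ≠ 5, so there is no saddle point; optimal play is mixed.
Let Row play I with probability p. Expected payoff against L: (-4)p + 5(1−p) = −9p + 5; against R: 7p + 3(1−p) = 4p + 3.
Setting these equal: −9p + 5 = 4p + 3 ⇒ −13p = -2 ⇒ p = 2/13, and the value is (-9)·(2/13) + 5 = 47/13.
For Column: with q = P(L), equating I's and II's payoffs gives −11q + 7 = 2q + 3 ⇒ q = 4/13.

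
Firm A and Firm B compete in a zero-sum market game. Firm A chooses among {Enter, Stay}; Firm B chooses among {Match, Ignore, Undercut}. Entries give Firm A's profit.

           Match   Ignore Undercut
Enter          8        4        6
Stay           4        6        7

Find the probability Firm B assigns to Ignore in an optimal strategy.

2/3

Row minima: Enter → 4, Stay → 4; maximin = 4.
Column maxima: Match → 8, Ignore → 6, Undercut → 7; minimax = 6.
4 ≠ 6, so there is no saddle point; optimal play is mixed.
Undercut is strictly dominated by Ignore (it gives Firm A strictly more in every row), so Firm B never plays it.
On the remaining 2×2 (Enter, Stay vs Match, Ignore):
Let Firm A play Enter with probability p. Expected payoff against Match: 8p + 4(1−p) = 4p + 4; against Ignore: 4p + 6(1−p) = −2p + 6.
Setting these equal: 4p + 4 = −2p + 6 ⇒ 6p = 2 ⇒ p = 1/3, and the value is (4)·(1/3) + 4 = 16/3.
For Firm B: with q = P(Match), equating Enter's and Stay's payoffs gives 4q + 4 = −2q + 6 ⇒ q = 1/3.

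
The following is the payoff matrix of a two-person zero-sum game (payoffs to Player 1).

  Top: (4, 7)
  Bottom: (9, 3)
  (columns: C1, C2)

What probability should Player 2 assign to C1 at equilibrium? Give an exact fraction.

Row minima: Top → 4, Bottom → 3; maximin = 4.
Column maxima: C1 → 9, C2 → 7; minimax = 7.
4 ≠ 7, so there is no saddle point; optimal play is mixed.
Let Player 1 play Top with probability p. Expected payoff against C1: 4p + 9(1−p) = −5p + 9; against C2: 7p + 3(1−p) = 4p + 3.
Setting these equal: −5p + 9 = 4p + 3 ⇒ −9p = -6 ⇒ p = 2/3, and the value is (-5)·(2/3) + 9 = 17/3.
For Player 2: with q = P(C1), equating Top's and Bottom's payoffs gives −3q + 7 = 6q + 3 ⇒ q = 4/9.

4/9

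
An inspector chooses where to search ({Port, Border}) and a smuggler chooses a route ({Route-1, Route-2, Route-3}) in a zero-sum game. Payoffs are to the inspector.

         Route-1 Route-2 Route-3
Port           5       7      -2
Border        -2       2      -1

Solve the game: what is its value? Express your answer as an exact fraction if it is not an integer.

-9/8

Row minima: Port → -2, Border → -2; maximin = -2.
Column maxima: Route-1 → 5, Route-2 → 7, Route-3 → -1; minimax = -1.
-2 ≠ -1, so there is no saddle point; optimal play is mixed.
Route-2 is strictly dominated by Route-1 (it gives the inspector strictly more in every row), so the smuggler never plays it.
On the remaining 2×2 (Port, Border vs Route-1, Route-3):
Let the inspector play Port with probability p. Expected payoff against Route-1: 5p + (-2)(1−p) = 7p − 2; against Route-3: (-2)p + (-1)(1−p) = −p − 1.
Setting these equal: 7p − 2 = −p − 1 ⇒ 8p = 1 ⇒ p = 1/8, and the value is (7)·(1/8) − 2 = -9/8.
For the smuggler: with q = P(Route-1), equating Port's and Border's payoffs gives 7q − 2 = −q − 1 ⇒ q = 1/8.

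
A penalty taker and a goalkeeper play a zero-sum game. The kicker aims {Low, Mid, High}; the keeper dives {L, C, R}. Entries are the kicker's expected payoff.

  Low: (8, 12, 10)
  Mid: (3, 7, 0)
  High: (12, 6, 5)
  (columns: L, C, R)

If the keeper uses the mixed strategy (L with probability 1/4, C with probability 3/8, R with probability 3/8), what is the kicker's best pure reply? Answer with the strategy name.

Expected payoff of Low: (1/4)·8 + (3/8)·12 + (3/8)·10 = 41/4.
Expected payoff of Mid: (1/4)·3 + (3/8)·7 + (3/8)·0 = 27/8.
Expected payoff of High: (1/4)·12 + (3/8)·6 + (3/8)·5 = 57/8.
The largest is 41/4, so the kicker's best response is Low.

Low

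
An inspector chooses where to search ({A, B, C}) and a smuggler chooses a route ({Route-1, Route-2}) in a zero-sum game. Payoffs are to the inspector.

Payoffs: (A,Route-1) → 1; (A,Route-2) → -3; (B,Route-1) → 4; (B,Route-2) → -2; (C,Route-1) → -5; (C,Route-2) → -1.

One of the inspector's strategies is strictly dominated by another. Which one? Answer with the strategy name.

B gives a strictly higher payoff than A against every column: 4 > 1, -2 > -3.
So A is strictly dominated and the inspector never plays it.

A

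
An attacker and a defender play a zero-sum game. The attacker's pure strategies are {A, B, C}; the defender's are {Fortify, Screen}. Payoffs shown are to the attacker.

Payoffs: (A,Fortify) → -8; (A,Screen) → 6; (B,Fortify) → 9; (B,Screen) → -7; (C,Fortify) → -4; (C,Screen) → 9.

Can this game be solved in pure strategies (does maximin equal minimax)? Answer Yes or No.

No

Row minima: A → -8, B → -7, C → -4; maximin = -4.
Column maxima: Fortify → 9, Screen → 9; minimax = 9.
-4 ≠ 9, so no pure-strategy equilibrium exists.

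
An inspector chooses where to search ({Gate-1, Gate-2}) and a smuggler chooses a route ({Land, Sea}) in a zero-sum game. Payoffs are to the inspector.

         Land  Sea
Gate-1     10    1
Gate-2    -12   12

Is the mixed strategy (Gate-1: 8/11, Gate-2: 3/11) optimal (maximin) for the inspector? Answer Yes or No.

Against Land this mix gives (8/11)·10 + (3/11)·(-12) = 4.
Against Sea this mix gives (8/11)·1 + (3/11)·12 = 4.
All of the smuggler's active replies (Land, Sea) yield 4, and no column does worse for the inspector. The mix makes the smuggler indifferent and guarantees 4, so it is optimal.

Yes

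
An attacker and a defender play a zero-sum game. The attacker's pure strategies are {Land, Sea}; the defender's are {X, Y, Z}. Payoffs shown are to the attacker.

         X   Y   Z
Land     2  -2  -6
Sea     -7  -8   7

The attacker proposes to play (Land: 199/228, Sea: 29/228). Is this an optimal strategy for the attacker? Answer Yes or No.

Against X this mix gives (199/228)·2 + (29/228)·(-7) = 65/76.
Against Y this mix gives (199/228)·(-2) + (29/228)·(-8) = -105/38.
Against Z this mix gives (199/228)·(-6) + (29/228)·7 = -991/228.
The defender will play Z, holding the attacker to -991/228. Shifting weight toward the row that does better against Z would raise this floor (the equalizing mix achieves -62/19 against both Z and Y), so the proposed strategy is not optimal.

No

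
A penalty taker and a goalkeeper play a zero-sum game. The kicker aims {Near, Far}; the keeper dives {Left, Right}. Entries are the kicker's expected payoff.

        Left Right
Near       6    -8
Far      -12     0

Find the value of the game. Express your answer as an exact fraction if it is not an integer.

-48/13

Row minima: Near → -8, Far → -12; maximin = -8.
Column maxima: Left → 6, Right → 0; minimax = 0.
-8 ≠ 0, so there is no saddle point; optimal play is mixed.
Let the kicker play Near with probability p. Expected payoff against Left: 6p + (-12)(1−p) = 18p − 12; against Right: (-8)p + 0(1−p) = −8p.
Setting these equal: 18p − 12 = −8p ⇒ 26p = 12 ⇒ p = 6/13, and the value is (18)·(6/13) − 12 = -48/13.
For the keeper: with q = P(Left), equating Near's and Far's payoffs gives 14q − 8 = −12q ⇒ q = 4/13.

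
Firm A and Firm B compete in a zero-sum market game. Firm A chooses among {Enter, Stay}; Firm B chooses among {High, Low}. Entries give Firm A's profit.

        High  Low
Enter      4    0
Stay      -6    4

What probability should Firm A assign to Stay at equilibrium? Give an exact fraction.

2/7

Row minima: Enter → 0, Stay → -6; maximin = 0.
Column maxima: High → 4, Low → 4; minimax = 4.
0 ≠ 4, so there is no saddle point; optimal play is mixed.
Let Firm A play Enter with probability p. Expected payoff against High: 4p + (-6)(1−p) = 10p − 6; against Low: 0p + 4(1−p) = −4p + 4.
Setting these equal: 10p − 6 = −4p + 4 ⇒ 14p = 10 ⇒ p = 5/7, and the value is (10)·(5/7) − 6 = 8/7.
For Firm B: with q = P(High), equating Enter's and Stay's payoffs gives 4q = −10q + 4 ⇒ q = 2/7.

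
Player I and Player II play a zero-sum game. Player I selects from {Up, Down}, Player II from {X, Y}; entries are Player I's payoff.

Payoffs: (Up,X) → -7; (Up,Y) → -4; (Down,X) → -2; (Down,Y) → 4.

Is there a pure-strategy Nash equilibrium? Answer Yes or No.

Row minima: Up → -7, Down → -2; maximin = -2.
Column maxima: X → -2, Y → 4; minimax = -2.
maximin = minimax = -2, so a saddle point exists.

Yes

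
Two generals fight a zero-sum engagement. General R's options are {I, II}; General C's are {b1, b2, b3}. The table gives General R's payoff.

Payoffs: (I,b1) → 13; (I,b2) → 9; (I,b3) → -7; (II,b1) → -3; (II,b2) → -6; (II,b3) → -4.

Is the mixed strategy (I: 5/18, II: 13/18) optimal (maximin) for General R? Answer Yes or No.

Against b1 this mix gives (5/18)·13 + (13/18)·(-3) = 13/9.
Against b2 this mix gives (5/18)·9 + (13/18)·(-6) = -11/6.
Against b3 this mix gives (5/18)·(-7) + (13/18)·(-4) = -29/6.
General C will play b3, holding General R to -29/6. Shifting weight toward the row that does better against b3 would raise this floor (the equalizing mix achieves -13/3 against both b3 and b2), so the proposed strategy is not optimal.

No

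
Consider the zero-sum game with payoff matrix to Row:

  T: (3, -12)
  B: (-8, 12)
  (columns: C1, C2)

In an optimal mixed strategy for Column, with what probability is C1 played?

Row minima: T → -12, B → -8; maximin = -8.
Column maxima: C1 → 3, C2 → 12; minimax = 3.
-8 ≠ 3, so there is no saddle point; optimal play is mixed.
Let Row play T with probability p. Expected payoff against C1: 3p + (-8)(1−p) = 11p − 8; against C2: (-12)p + 12(1−p) = −24p + 12.
Setting these equal: 11p − 8 = −24p + 12 ⇒ 35p = 20 ⇒ p = 4/7, and the value is (11)·(4/7) − 8 = -12/7.
For Column: with q = P(C1), equating T's and B's payoffs gives 15q − 12 = −20q + 12 ⇒ q = 24/35.

24/35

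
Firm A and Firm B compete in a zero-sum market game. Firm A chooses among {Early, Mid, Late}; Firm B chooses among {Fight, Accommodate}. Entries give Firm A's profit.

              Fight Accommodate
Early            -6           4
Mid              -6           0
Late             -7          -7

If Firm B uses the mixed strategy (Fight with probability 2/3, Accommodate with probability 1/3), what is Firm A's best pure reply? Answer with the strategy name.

Expected payoff of Early: (2/3)·(-6) + (1/3)·4 = -8/3.
Expected payoff of Mid: (2/3)·(-6) + (1/3)·0 = -4.
Expected payoff of Late: (2/3)·(-7) + (1/3)·(-7) = -7.
The largest is -8/3, so Firm A's best response is Early.

Early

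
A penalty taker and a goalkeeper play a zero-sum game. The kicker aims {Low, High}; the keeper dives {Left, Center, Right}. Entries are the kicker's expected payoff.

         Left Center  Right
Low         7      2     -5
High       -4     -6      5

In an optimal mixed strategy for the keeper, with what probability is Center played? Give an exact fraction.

Row minima: Low → -5, High → -6; maximin = -5.
Column maxima: Left → 7, Center → 2, Right → 5; minimax = 2.
-5 ≠ 2, so there is no saddle point; optimal play is mixed.
Left is strictly dominated by Center (it gives the kicker strictly more in every row), so the keeper never plays it.
On the remaining 2×2 (Low, High vs Center, Right):
Let the kicker play Low with probability p. Expected payoff against Center: 2p + (-6)(1−p) = 8p − 6; against Right: (-5)p + 5(1−p) = −10p + 5.
Setting these equal: 8p − 6 = −10p + 5 ⇒ 18p = 11 ⇒ p = 11/18, and the value is (8)·(11/18) − 6 = -10/9.
For the keeper: with q = P(Center), equating Low's and High's payoffs gives 7q − 5 = −11q + 5 ⇒ q = 5/9.

5/9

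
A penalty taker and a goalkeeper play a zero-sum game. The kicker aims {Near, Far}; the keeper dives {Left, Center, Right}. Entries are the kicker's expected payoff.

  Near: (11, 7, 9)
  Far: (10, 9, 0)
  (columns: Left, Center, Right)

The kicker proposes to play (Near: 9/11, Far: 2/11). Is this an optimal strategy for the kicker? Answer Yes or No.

Against Left this mix gives (9/11)·11 + (2/11)·10 = 119/11.
Against Center this mix gives (9/11)·7 + (2/11)·9 = 81/11.
Against Right this mix gives (9/11)·9 + (2/11)·0 = 81/11.
All of the keeper's active replies (Center, Right) yield 81/11, and no column does worse for the kicker. The mix makes the keeper indifferent and guarantees 81/11, so it is optimal.

Yes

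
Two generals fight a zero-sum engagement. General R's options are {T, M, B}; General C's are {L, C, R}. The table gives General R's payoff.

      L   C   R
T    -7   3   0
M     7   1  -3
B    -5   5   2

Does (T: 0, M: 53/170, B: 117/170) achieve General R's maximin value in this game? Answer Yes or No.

No

Against L this mix gives (53/170)·7 + (117/170)·(-5) = -107/85.
Against C this mix gives (53/170)·1 + (117/170)·5 = 319/85.
Against R this mix gives (53/170)·(-3) + (117/170)·2 = 15/34.
General C will play L, holding General R to -107/85. Shifting weight toward the row that does better against L would raise this floor (the equalizing mix achieves -1/17 against both L and R), so the proposed strategy is not optimal.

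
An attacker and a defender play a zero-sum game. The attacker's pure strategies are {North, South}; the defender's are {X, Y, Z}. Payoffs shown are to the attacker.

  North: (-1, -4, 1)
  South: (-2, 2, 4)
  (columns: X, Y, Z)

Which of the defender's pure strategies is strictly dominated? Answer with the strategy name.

Z

X holds the attacker's payoff strictly below Z in every row: -1 < 1, -2 < 4.
So Z is strictly dominated for the defender.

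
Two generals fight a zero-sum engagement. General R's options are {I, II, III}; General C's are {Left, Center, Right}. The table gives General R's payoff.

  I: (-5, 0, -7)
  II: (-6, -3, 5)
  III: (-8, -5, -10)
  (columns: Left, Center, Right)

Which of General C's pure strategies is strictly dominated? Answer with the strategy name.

Left holds General R's payoff strictly below Center in every row: -5 < 0, -6 < -3, -8 < -5.
So Center is strictly dominated for General C.

Center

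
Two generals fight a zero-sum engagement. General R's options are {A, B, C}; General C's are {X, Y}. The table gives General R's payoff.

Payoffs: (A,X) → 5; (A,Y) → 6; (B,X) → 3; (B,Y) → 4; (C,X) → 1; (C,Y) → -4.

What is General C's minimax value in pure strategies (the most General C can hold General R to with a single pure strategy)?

Column maxima: X → 5, Y → 6.
The smallest of these is 5.

5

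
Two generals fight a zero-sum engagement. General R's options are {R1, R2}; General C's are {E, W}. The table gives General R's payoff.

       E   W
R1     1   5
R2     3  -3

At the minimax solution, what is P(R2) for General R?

2/5

Row minima: R1 → 1, R2 → -3; maximin = 1.
Column maxima: E → 3, W → 5; minimax = 3.
1 ≠ 3, so there is no saddle point; optimal play is mixed.
Let General R play R1 with probability p. Expected payoff against E: 1p + 3(1−p) = −2p + 3; against W: 5p + (-3)(1−p) = 8p − 3.
Setting these equal: −2p + 3 = 8p − 3 ⇒ −10p = -6 ⇒ p = 3/5, and the value is (-2)·(3/5) + 3 = 9/5.
For General C: with q = P(E), equating R1's and R2's payoffs gives −4q + 5 = 6q − 3 ⇒ q = 4/5.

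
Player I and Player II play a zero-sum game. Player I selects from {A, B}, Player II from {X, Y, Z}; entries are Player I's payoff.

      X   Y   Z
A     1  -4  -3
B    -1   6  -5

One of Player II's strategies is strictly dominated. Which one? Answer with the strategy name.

X

Z holds Player I's payoff strictly below X in every row: -3 < 1, -5 < -1.
So X is strictly dominated for Player II.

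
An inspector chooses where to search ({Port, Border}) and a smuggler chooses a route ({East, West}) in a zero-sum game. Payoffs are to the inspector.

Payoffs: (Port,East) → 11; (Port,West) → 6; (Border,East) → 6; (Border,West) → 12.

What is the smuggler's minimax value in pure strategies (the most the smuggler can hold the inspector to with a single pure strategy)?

11

Column maxima: East → 11, West → 12.
The smallest of these is 11.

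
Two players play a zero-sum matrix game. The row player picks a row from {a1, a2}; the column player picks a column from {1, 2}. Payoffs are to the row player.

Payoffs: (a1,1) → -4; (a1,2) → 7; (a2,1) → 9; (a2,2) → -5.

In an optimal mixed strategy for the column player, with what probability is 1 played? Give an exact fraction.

Row minima: a1 → -4, a2 → -5; maximin = -4.
Column maxima: 1 → 9, 2 → 7; minimax = 7.
-4 ≠ 7, so there is no saddle point; optimal play is mixed.
Let the row player play a1 with probability p. Expected payoff against 1: (-4)p + 9(1−p) = −13p + 9; against 2: 7p + (-5)(1−p) = 12p − 5.
Setting these equal: −13p + 9 = 12p − 5 ⇒ −25p = -14 ⇒ p = 14/25, and the value is (-13)·(14/25) + 9 = 43/25.
For the column player: with q = P(1), equating a1's and a2's payoffs gives −11q + 7 = 14q − 5 ⇒ q = 12/25.

12/25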